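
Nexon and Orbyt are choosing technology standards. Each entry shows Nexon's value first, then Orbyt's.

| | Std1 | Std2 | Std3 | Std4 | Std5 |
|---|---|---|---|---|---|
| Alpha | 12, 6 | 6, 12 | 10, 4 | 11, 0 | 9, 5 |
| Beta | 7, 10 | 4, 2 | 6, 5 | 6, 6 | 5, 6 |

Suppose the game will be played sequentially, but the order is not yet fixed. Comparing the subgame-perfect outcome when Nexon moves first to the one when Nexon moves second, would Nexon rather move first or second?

If Nexon leads: Orbyt's best replies are Alpha→Std2, Beta→Std1; Nexon's induced payoffs 6, 7; outcome (Beta, Std1), payoffs (7, 10).
If Orbyt leads: Nexon's best replies are Std1→Alpha, Std2→Alpha, Std3→Alpha, Std4→Alpha, Std5→Alpha; Orbyt's induced payoffs 6, 12, 4, 0, 5; outcome (Alpha, Std2), payoffs (6, 12).
Nexon gets 7 moving first and 6 moving second, so Nexon prefers to move first.

first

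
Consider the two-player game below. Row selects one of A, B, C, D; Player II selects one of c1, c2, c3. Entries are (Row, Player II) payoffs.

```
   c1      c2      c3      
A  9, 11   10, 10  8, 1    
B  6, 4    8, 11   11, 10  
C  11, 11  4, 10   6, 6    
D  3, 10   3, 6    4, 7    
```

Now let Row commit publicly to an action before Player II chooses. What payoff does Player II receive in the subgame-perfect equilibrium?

Player II best-responds to each possible Row move:
- A: BR = c1, leader payoff 9.
- B: BR = c2, leader payoff 8.
- C: BR = c1, leader payoff 11.
- D: BR = c1, leader payoff 3.
Row's induced payoffs are 9, 8, 11, 3, so Row commits to C. Subgame-perfect outcome: (C, c1) with payoffs (11, 11).

11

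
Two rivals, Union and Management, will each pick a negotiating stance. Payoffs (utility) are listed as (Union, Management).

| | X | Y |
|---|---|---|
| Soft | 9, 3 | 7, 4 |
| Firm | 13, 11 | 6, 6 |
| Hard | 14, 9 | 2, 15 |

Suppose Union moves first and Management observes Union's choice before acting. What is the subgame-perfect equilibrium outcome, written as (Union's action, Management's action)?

(Firm, X)

Work backward from Management's decision.
- Soft: BR = Y, leader payoff 7.
- Firm: BR = X, leader payoff 13.
- Hard: BR = Y, leader payoff 2.
Maximizing over 7, 13, 2, Union chooses Firm. Subgame-perfect outcome: (Firm, X) with payoffs (13, 11).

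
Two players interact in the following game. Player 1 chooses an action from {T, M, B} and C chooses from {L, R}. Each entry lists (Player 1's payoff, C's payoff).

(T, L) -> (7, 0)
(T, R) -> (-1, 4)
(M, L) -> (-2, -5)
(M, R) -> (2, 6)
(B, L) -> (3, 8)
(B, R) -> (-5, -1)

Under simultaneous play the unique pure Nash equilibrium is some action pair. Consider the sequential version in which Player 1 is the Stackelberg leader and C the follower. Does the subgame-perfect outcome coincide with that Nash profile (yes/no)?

no

Work backward from C's decision.
- T → C plays R (best of 0, 4); Player 1 gets -1.
- M → C plays R (best of -5, 6); Player 1 gets 2.
- B → C plays L (best of 8, -1); Player 1 gets 3.
Player 1's induced payoffs are -1, 2, 3, so Player 1 commits to B. Subgame-perfect outcome: (B, L) with payoffs (3, 8).
Under simultaneous play:
Player 1's best replies: L→T; R→M.
C's best replies: T→R; M→R; B→L.
Only (M, R) has each player best-responding; Nash payoffs (2, 6).
Sequential outcome (B, L) differs from the Nash profile (M, R).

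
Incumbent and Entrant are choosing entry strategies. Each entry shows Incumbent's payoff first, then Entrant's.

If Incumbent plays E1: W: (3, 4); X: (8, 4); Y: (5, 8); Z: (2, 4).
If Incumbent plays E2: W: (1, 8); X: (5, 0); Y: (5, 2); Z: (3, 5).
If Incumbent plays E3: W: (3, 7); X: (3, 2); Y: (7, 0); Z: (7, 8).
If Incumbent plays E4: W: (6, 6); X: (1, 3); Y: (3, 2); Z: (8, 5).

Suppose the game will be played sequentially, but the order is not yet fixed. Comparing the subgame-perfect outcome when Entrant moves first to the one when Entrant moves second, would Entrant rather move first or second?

If Incumbent leads: Entrant's best replies are E1→Y, E2→W, E3→Z, E4→W; Incumbent's induced payoffs 5, 1, 7, 6; outcome (E3, Z), payoffs (7, 8).
If Entrant leads: Incumbent's best replies are W→E4, X→E1, Y→E3, Z→E4; Entrant's induced payoffs 6, 4, 0, 5; outcome (E4, W), payoffs (6, 6).
Entrant gets 6 moving first and 8 moving second, so Entrant prefers to move second.

second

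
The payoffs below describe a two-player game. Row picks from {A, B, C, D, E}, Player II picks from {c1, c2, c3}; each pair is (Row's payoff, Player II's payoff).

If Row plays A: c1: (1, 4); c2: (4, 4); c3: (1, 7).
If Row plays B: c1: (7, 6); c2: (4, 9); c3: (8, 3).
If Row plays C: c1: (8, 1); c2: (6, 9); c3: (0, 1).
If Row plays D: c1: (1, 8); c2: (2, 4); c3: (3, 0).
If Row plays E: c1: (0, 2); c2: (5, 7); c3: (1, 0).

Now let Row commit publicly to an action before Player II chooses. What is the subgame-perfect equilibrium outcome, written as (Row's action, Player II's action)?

(C, c2)

Work backward from Player II's decision.
- A: BR = c3, leader payoff 1.
- B: BR = c2, leader payoff 4.
- C: BR = c2, leader payoff 6.
- D: BR = c1, leader payoff 1.
- E: BR = c2, leader payoff 5.
Row's induced payoffs are 1, 4, 6, 1, 5, so Row commits to C. Subgame-perfect outcome: (C, c2) with payoffs (6, 9).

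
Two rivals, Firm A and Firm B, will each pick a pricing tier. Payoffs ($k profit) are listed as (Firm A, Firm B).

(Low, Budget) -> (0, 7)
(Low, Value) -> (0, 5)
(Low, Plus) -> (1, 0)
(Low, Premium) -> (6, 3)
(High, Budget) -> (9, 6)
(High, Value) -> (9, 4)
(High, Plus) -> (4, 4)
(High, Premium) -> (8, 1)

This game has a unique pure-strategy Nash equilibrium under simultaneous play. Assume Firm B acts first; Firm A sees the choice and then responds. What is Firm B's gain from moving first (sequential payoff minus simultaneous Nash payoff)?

0

Backward induction with Firm B moving first.
- Budget → Firm A plays High (best of 0, 9); Firm B gets 6.
- Value → Firm A plays High (best of 0, 9); Firm B gets 4.
- Plus → Firm A plays High (best of 1, 4); Firm B gets 4.
- Premium → Firm A plays High (best of 6, 8); Firm B gets 1.
Firm B's induced payoffs are 6, 4, 4, 1, so Firm B commits to Budget. Subgame-perfect outcome: (High, Budget) with payoffs (9, 6).
Under simultaneous play:
Firm A's best replies: Budget→High; Value→High; Plus→High; Premium→High.
Firm B's best replies: Low→Budget; High→Budget.
Only (High, Budget) has each player best-responding; Nash payoffs (9, 6).
Firm B's commitment gain: 6 − 6 = 0.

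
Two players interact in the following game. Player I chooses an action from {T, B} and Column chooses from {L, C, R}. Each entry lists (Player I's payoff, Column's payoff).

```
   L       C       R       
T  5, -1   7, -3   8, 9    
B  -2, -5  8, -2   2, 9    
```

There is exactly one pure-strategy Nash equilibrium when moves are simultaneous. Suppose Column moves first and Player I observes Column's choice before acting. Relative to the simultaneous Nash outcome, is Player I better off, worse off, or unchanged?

Player I best-responds to each possible Column move:
- L → Player I plays T (best of 5, -2); Column gets -1.
- C → Player I plays B (best of 7, 8); Column gets -2.
- R → Player I plays T (best of 8, 2); Column gets 9.
Maximizing over -1, -2, 9, Column chooses R. Subgame-perfect outcome: (T, R) with payoffs (8, 9).
Now find the simultaneous Nash equilibrium.
Player I's best replies: L→T; C→B; R→T.
Column's best replies: T→R; B→R.
Only (T, R) has each player best-responding; Nash payoffs (8, 9).
Player I earns 8 sequentially versus 8 at the Nash outcome: unchanged.

unchanged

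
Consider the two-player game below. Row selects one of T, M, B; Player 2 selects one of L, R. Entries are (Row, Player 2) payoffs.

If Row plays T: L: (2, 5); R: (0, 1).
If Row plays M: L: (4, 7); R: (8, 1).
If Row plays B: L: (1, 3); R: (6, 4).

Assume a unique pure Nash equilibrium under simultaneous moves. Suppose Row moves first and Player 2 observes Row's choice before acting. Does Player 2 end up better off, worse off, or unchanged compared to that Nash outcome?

Player 2 best-responds to each possible Row move:
- T: Player 2 compares 5, 1 and picks L; Row would get 2.
- M: Player 2 compares 7, 1 and picks L; Row would get 4.
- B: Player 2 compares 3, 4 and picks R; Row would get 6.
Maximizing over 2, 4, 6, Row chooses B. Subgame-perfect outcome: (B, R) with payoffs (6, 4).
Under simultaneous play:
Row's best replies: L→M; R→M.
Player 2's best replies: T→L; M→L; B→R.
Only (M, L) has each player best-responding; Nash payoffs (4, 7).
Player 2 earns 4 sequentially versus 7 at the Nash outcome: worse off.

worse off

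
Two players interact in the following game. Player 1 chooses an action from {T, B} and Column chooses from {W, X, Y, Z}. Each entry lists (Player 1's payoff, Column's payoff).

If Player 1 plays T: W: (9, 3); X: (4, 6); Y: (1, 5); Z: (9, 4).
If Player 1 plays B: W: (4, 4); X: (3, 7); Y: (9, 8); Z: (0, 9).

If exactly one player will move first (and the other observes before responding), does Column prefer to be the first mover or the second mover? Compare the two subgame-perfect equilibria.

If Player 1 leads: Column's best replies are T→X, B→Z; Player 1's induced payoffs 4, 0; outcome (T, X), payoffs (4, 6).
If Column leads: Player 1's best replies are W→T, X→T, Y→B, Z→T; Column's induced payoffs 3, 6, 8, 4; outcome (B, Y), payoffs (9, 8).
Column gets 8 moving first and 6 moving second, so Column prefers to move first.

first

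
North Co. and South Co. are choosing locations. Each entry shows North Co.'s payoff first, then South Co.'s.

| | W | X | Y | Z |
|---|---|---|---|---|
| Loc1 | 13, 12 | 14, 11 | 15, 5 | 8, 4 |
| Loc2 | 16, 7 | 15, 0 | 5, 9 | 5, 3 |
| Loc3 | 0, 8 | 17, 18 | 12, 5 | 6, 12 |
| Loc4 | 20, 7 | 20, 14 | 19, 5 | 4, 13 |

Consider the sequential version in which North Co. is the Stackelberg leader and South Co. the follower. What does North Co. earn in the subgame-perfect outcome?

20

Backward induction with North Co. moving first.
- Loc1: South Co. compares 12, 11, 5, 4 and picks W; North Co. would get 13.
- Loc2: South Co. compares 7, 0, 9, 3 and picks Y; North Co. would get 5.
- Loc3: South Co. compares 8, 18, 5, 12 and picks X; North Co. would get 17.
- Loc4: South Co. compares 7, 14, 5, 13 and picks X; North Co. would get 20.
Maximizing over 13, 5, 17, 20, North Co. chooses Loc4. Subgame-perfect outcome: (Loc4, X) with payoffs (20, 14).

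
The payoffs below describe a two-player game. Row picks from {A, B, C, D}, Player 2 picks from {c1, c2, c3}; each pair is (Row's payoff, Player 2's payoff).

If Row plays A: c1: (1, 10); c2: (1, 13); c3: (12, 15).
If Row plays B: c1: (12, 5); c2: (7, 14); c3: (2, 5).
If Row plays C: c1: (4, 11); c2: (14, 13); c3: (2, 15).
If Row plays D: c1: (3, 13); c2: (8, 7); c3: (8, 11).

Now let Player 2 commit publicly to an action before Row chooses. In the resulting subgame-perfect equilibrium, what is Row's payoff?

12

Row best-responds to each possible Player 2 move:
- c1: BR = B, leader payoff 5.
- c2: BR = C, leader payoff 13.
- c3: BR = A, leader payoff 15.
Maximizing over 5, 13, 15, Player 2 chooses c3. Subgame-perfect outcome: (A, c3) with payoffs (12, 15).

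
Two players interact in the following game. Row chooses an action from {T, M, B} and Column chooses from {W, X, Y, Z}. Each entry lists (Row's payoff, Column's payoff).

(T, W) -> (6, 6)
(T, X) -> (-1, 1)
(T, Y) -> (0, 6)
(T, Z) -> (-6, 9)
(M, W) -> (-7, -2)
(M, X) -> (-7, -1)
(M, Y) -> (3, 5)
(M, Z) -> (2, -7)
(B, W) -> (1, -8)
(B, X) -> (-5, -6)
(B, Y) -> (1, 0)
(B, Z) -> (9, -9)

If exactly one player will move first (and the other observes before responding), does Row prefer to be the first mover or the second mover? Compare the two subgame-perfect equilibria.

second

If Row leads: Column's best replies are T→Z, M→Y, B→Y; Row's induced payoffs -6, 3, 1; outcome (M, Y), payoffs (3, 5).
If Column leads: Row's best replies are W→T, X→T, Y→M, Z→B; Column's induced payoffs 6, 1, 5, -9; outcome (T, W), payoffs (6, 6).
Row gets 3 moving first and 6 moving second, so Row prefers to move second.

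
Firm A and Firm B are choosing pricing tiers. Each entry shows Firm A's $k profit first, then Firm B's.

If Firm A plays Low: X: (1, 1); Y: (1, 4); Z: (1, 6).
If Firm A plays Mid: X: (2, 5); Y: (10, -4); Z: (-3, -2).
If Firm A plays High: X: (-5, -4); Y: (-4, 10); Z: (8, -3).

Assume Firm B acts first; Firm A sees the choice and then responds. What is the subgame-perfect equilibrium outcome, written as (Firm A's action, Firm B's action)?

Work backward from Firm A's decision.
- X → Firm A plays Mid (best of 1, 2, -5); Firm B gets 5.
- Y → Firm A plays Mid (best of 1, 10, -4); Firm B gets -4.
- Z → Firm A plays High (best of 1, -3, 8); Firm B gets -3.
Firm B's induced payoffs are 5, -4, -3, so Firm B commits to X. Subgame-perfect outcome: (Mid, X) with payoffs (2, 5).

(Mid, X)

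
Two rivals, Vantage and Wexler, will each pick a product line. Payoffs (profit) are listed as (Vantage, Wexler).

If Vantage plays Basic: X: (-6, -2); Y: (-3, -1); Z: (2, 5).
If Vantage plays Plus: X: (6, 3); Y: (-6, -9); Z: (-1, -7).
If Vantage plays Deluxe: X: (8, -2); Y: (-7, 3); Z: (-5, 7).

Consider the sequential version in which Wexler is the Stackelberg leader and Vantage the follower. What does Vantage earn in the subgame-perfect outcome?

2

Solve by backward induction (Wexler leads).
- X → Vantage plays Deluxe (best of -6, 6, 8); Wexler gets -2.
- Y → Vantage plays Basic (best of -3, -6, -7); Wexler gets -1.
- Z → Vantage plays Basic (best of 2, -1, -5); Wexler gets 5.
Among -2, -1, 5, the best is 5 at Z. Subgame-perfect outcome: (Basic, Z) with payoffs (2, 5).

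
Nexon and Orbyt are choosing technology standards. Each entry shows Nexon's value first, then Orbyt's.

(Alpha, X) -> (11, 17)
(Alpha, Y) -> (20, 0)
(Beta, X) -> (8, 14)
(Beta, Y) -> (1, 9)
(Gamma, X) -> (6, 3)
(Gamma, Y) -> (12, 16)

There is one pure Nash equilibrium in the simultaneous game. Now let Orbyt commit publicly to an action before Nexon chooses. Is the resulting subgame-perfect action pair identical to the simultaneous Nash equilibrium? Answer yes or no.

yes

Backward induction with Orbyt moving first.
- X → Nexon plays Alpha (best of 11, 8, 6); Orbyt gets 17.
- Y → Nexon plays Alpha (best of 20, 1, 12); Orbyt gets 0.
Among 17, 0, the best is 17 at X. Subgame-perfect outcome: (Alpha, X) with payoffs (11, 17).
Under simultaneous play:
Nexon's best replies: X→Alpha; Y→Alpha.
Orbyt's best replies: Alpha→X; Beta→X; Gamma→Y.
The unique mutual best reply is (Alpha, X), giving (11, 17).
Sequential outcome (Alpha, X) coincides with the Nash profile (Alpha, X).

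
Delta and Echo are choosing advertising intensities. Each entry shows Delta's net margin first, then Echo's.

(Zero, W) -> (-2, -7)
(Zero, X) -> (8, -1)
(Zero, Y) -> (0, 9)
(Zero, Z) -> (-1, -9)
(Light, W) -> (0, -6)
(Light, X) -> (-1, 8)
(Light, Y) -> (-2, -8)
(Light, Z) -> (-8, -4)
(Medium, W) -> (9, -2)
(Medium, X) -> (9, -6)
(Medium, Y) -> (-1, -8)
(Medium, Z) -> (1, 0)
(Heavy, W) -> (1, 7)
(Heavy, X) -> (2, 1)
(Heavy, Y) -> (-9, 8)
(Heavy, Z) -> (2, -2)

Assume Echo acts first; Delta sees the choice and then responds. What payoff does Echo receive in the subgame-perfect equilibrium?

Backward induction with Echo moving first.
- W → Delta plays Medium (best of -2, 0, 9, 1); Echo gets -2.
- X → Delta plays Medium (best of 8, -1, 9, 2); Echo gets -6.
- Y → Delta plays Zero (best of 0, -2, -1, -9); Echo gets 9.
- Z → Delta plays Heavy (best of -1, -8, 1, 2); Echo gets -2.
Maximizing over -2, -6, 9, -2, Echo chooses Y. Subgame-perfect outcome: (Zero, Y) with payoffs (0, 9).

9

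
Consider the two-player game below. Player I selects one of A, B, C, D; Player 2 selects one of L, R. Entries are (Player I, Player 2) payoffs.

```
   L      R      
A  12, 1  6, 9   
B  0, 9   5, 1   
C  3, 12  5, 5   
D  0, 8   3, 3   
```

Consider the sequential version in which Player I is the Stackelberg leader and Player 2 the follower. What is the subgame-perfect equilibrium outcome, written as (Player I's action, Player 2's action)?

(A, R)

Work backward from Player 2's decision.
- A → Player 2 plays R (best of 1, 9); Player I gets 6.
- B → Player 2 plays L (best of 9, 1); Player I gets 0.
- C → Player 2 plays L (best of 12, 5); Player I gets 3.
- D → Player 2 plays L (best of 8, 3); Player I gets 0.
Maximizing over 6, 0, 3, 0, Player I chooses A. Subgame-perfect outcome: (A, R) with payoffs (6, 9).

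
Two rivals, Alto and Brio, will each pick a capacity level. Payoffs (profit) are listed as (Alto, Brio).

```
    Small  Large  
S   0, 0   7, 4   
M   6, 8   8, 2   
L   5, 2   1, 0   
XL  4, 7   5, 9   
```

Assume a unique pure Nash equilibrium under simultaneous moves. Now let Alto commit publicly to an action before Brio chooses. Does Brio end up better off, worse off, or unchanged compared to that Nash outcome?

Work backward from Brio's decision.
- S: BR = Large, leader payoff 7.
- M: BR = Small, leader payoff 6.
- L: BR = Small, leader payoff 5.
- XL: BR = Large, leader payoff 5.
Maximizing over 7, 6, 5, 5, Alto chooses S. Subgame-perfect outcome: (S, Large) with payoffs (7, 4).
Under simultaneous play:
Alto's best replies: Small→M; Large→M.
Brio's best replies: S→Large; M→Small; L→Small; XL→Large.
The unique mutual best reply is (M, Small), giving (6, 8).
Brio earns 4 sequentially versus 8 at the Nash outcome: worse off.

worse off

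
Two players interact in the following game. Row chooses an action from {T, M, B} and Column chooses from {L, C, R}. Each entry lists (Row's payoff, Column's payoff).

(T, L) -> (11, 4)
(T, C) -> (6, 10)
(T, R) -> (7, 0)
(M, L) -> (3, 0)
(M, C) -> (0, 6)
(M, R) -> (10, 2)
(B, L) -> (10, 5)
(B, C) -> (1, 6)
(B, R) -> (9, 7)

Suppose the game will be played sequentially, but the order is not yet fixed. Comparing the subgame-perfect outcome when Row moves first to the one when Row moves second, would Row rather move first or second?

If Row leads: Column's best replies are T→C, M→C, B→R; Row's induced payoffs 6, 0, 9; outcome (B, R), payoffs (9, 7).
If Column leads: Row's best replies are L→T, C→T, R→M; Column's induced payoffs 4, 10, 2; outcome (T, C), payoffs (6, 10).
Row gets 9 moving first and 6 moving second, so Row prefers to move first.

first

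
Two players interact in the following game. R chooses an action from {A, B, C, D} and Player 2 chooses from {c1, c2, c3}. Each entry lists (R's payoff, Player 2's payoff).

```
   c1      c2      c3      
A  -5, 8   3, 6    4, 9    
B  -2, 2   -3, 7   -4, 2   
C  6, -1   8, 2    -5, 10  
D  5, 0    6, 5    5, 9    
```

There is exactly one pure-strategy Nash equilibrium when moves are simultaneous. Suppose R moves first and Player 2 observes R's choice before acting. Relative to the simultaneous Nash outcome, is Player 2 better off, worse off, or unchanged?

unchanged

Solve by backward induction (R leads).
- A: BR = c3, leader payoff 4.
- B: BR = c2, leader payoff -3.
- C: BR = c3, leader payoff -5.
- D: BR = c3, leader payoff 5.
R's induced payoffs are 4, -3, -5, 5, so R commits to D. Subgame-perfect outcome: (D, c3) with payoffs (5, 9).
Under simultaneous play:
R's best replies: c1→C; c2→C; c3→D.
Player 2's best replies: A→c3; B→c2; C→c3; D→c3.
The unique mutual best reply is (D, c3), giving (5, 9).
Player 2 earns 9 sequentially versus 9 at the Nash outcome: unchanged.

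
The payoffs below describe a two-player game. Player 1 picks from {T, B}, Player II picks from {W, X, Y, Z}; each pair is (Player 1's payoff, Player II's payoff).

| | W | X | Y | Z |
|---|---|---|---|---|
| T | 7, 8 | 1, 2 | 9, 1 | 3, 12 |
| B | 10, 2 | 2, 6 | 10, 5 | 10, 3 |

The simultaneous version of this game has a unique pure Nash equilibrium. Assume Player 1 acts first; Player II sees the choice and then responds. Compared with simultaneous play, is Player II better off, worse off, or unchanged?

better off

Player II best-responds to each possible Player 1 move:
- T: BR = Z, leader payoff 3.
- B: BR = X, leader payoff 2.
Among 3, 2, the best is 3 at T. Subgame-perfect outcome: (T, Z) with payoffs (3, 12).
Under simultaneous play:
Player 1's best replies: W→B; X→B; Y→B; Z→B.
Player II's best replies: T→Z; B→X.
The unique mutual best reply is (B, X), giving (2, 6).
Player II earns 12 sequentially versus 6 at the Nash outcome: better off.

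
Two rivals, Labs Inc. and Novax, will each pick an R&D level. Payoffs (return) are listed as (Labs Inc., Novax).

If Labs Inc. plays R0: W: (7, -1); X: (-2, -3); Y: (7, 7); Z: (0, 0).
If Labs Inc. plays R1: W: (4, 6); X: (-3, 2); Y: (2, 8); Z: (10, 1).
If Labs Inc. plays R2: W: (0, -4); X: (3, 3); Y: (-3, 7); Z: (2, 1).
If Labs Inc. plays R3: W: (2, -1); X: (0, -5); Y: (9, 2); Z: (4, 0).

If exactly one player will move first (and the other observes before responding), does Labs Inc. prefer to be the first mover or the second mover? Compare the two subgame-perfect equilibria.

first

If Labs Inc. leads: Novax's best replies are R0→Y, R1→Y, R2→Y, R3→Y; Labs Inc.'s induced payoffs 7, 2, -3, 9; outcome (R3, Y), payoffs (9, 2).
If Novax leads: Labs Inc.'s best replies are W→R0, X→R2, Y→R3, Z→R1; Novax's induced payoffs -1, 3, 2, 1; outcome (R2, X), payoffs (3, 3).
Labs Inc. gets 9 moving first and 3 moving second, so Labs Inc. prefers to move first.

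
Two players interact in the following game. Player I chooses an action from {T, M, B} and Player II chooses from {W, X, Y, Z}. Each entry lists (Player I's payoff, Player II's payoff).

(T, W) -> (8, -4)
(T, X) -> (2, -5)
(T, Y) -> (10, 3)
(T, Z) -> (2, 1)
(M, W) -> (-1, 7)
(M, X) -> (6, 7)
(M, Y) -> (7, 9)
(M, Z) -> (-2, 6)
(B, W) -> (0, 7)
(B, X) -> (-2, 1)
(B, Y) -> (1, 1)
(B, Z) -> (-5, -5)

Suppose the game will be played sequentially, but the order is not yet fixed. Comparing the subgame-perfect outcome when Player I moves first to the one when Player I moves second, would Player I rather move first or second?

If Player I leads: Player II's best replies are T→Y, M→Y, B→W; Player I's induced payoffs 10, 7, 0; outcome (T, Y), payoffs (10, 3).
If Player II leads: Player I's best replies are W→T, X→M, Y→T, Z→T; Player II's induced payoffs -4, 7, 3, 1; outcome (M, X), payoffs (6, 7).
Player I gets 10 moving first and 6 moving second, so Player I prefers to move first.

first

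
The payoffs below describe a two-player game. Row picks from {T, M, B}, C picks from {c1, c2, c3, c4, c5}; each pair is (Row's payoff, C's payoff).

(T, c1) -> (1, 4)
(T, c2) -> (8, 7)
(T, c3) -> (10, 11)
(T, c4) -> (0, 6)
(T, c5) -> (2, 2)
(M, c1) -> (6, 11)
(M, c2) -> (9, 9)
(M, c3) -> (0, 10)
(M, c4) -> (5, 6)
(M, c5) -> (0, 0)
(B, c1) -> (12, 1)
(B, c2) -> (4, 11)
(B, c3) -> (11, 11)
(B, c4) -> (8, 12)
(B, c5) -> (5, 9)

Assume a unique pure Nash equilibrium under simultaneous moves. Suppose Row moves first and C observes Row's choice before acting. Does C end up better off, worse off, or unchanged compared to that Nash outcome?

C best-responds to each possible Row move:
- T: BR = c3, leader payoff 10.
- M: BR = c1, leader payoff 6.
- B: BR = c4, leader payoff 8.
Among 10, 6, 8, the best is 10 at T. Subgame-perfect outcome: (T, c3) with payoffs (10, 11).
For the simultaneous game, intersect best replies.
Row's best replies: c1→B; c2→M; c3→B; c4→B; c5→B.
C's best replies: T→c3; M→c1; B→c4.
The unique mutual best reply is (B, c4), giving (8, 12).
C earns 11 sequentially versus 12 at the Nash outcome: worse off.

worse off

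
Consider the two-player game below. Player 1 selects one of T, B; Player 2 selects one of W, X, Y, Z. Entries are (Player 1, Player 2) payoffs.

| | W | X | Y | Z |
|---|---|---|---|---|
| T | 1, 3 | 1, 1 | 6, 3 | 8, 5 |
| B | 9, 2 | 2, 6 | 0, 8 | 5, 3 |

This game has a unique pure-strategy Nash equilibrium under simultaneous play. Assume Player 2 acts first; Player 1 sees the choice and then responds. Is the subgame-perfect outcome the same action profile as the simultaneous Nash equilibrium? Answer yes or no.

no

Backward induction with Player 2 moving first.
- W: Player 1 compares 1, 9 and picks B; Player 2 would get 2.
- X: Player 1 compares 1, 2 and picks B; Player 2 would get 6.
- Y: Player 1 compares 6, 0 and picks T; Player 2 would get 3.
- Z: Player 1 compares 8, 5 and picks T; Player 2 would get 5.
Maximizing over 2, 6, 3, 5, Player 2 chooses X. Subgame-perfect outcome: (B, X) with payoffs (2, 6).
For the simultaneous game, intersect best replies.
Player 1's best replies: W→B; X→B; Y→T; Z→T.
Player 2's best replies: T→Z; B→Y.
Only (T, Z) has each player best-responding; Nash payoffs (8, 5).
Sequential outcome (B, X) differs from the Nash profile (T, Z).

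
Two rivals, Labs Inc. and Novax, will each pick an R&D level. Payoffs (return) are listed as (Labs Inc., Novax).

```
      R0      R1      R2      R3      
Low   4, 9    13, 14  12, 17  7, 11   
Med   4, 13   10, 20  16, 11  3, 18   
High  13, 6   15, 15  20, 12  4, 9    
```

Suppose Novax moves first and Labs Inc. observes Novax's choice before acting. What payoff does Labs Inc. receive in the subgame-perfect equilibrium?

Solve by backward induction (Novax leads).
- R0 → Labs Inc. plays High (best of 4, 4, 13); Novax gets 6.
- R1 → Labs Inc. plays High (best of 13, 10, 15); Novax gets 15.
- R2 → Labs Inc. plays High (best of 12, 16, 20); Novax gets 12.
- R3 → Labs Inc. plays Low (best of 7, 3, 4); Novax gets 11.
Novax's induced payoffs are 6, 15, 12, 11, so Novax commits to R1. Subgame-perfect outcome: (High, R1) with payoffs (15, 15).

15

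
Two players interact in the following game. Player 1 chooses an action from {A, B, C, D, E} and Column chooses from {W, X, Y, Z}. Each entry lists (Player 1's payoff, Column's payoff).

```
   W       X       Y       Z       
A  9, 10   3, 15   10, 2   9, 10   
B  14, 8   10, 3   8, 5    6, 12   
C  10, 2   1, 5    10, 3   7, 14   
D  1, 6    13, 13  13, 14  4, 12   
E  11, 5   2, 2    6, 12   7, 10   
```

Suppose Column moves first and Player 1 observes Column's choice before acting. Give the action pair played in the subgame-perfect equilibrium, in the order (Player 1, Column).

Player 1 best-responds to each possible Column move:
- W: Player 1 compares 9, 14, 10, 1, 11 and picks B; Column would get 8.
- X: Player 1 compares 3, 10, 1, 13, 2 and picks D; Column would get 13.
- Y: Player 1 compares 10, 8, 10, 13, 6 and picks D; Column would get 14.
- Z: Player 1 compares 9, 6, 7, 4, 7 and picks A; Column would get 10.
Maximizing over 8, 13, 14, 10, Column chooses Y. Subgame-perfect outcome: (D, Y) with payoffs (13, 14).

(D, Y)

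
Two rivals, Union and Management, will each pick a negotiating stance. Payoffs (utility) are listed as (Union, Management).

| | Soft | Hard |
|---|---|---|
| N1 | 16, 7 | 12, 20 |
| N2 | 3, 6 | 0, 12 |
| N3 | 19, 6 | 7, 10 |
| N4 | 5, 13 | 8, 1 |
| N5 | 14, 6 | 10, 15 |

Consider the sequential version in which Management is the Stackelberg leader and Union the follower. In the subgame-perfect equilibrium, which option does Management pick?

Backward induction with Management moving first.
- Soft → Union plays N3 (best of 16, 3, 19, 5, 14); Management gets 6.
- Hard → Union plays N1 (best of 12, 0, 7, 8, 10); Management gets 20.
Management's induced payoffs are 6, 20, so Management commits to Hard. Subgame-perfect outcome: (N1, Hard) with payoffs (12, 20).

Hard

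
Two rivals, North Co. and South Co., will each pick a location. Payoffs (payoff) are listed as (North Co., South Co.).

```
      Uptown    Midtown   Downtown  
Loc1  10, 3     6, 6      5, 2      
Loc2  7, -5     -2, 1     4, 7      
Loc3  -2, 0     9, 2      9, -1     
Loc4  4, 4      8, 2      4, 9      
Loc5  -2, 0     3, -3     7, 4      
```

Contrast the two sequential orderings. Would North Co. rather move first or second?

second

If North Co. leads: South Co.'s best replies are Loc1→Midtown, Loc2→Downtown, Loc3→Midtown, Loc4→Downtown, Loc5→Downtown; North Co.'s induced payoffs 6, 4, 9, 4, 7; outcome (Loc3, Midtown), payoffs (9, 2).
If South Co. leads: North Co.'s best replies are Uptown→Loc1, Midtown→Loc3, Downtown→Loc3; South Co.'s induced payoffs 3, 2, -1; outcome (Loc1, Uptown), payoffs (10, 3).
North Co. gets 9 moving first and 10 moving second, so North Co. prefers to move second.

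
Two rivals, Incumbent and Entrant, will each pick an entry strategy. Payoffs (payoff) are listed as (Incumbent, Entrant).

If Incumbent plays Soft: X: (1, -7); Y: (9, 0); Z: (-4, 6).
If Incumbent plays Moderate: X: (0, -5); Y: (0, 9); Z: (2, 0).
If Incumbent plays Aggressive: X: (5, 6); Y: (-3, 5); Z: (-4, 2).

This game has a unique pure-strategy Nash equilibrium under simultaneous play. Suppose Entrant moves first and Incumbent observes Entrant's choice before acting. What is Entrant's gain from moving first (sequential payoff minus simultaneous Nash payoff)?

0

Backward induction with Entrant moving first.
- X: Incumbent compares 1, 0, 5 and picks Aggressive; Entrant would get 6.
- Y: Incumbent compares 9, 0, -3 and picks Soft; Entrant would get 0.
- Z: Incumbent compares -4, 2, -4 and picks Moderate; Entrant would get 0.
Among 6, 0, 0, the best is 6 at X. Subgame-perfect outcome: (Aggressive, X) with payoffs (5, 6).
For the simultaneous game, intersect best replies.
Incumbent's best replies: X→Aggressive; Y→Soft; Z→Moderate.
Entrant's best replies: Soft→Z; Moderate→Y; Aggressive→X.
The unique mutual best reply is (Aggressive, X), giving (5, 6).
Entrant's commitment gain: 6 − 6 = 0.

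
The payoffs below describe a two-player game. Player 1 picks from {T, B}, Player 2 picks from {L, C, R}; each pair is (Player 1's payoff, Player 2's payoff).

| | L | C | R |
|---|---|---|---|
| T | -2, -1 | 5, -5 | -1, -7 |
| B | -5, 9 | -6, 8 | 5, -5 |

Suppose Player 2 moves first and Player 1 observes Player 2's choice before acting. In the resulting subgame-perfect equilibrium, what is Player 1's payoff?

Backward induction with Player 2 moving first.
- L → Player 1 plays T (best of -2, -5); Player 2 gets -1.
- C → Player 1 plays T (best of 5, -6); Player 2 gets -5.
- R → Player 1 plays B (best of -1, 5); Player 2 gets -5.
Among -1, -5, -5, the best is -1 at L. Subgame-perfect outcome: (T, L) with payoffs (-2, -1).

-2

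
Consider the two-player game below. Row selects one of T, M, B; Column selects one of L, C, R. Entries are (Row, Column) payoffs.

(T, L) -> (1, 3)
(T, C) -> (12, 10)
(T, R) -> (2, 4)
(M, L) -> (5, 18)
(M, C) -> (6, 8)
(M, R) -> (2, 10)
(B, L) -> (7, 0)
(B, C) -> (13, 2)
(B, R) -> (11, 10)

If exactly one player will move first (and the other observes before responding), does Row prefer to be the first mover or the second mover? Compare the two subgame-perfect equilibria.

If Row leads: Column's best replies are T→C, M→L, B→R; Row's induced payoffs 12, 5, 11; outcome (T, C), payoffs (12, 10).
If Column leads: Row's best replies are L→B, C→B, R→B; Column's induced payoffs 0, 2, 10; outcome (B, R), payoffs (11, 10).
Row gets 12 moving first and 11 moving second, so Row prefers to move first.

first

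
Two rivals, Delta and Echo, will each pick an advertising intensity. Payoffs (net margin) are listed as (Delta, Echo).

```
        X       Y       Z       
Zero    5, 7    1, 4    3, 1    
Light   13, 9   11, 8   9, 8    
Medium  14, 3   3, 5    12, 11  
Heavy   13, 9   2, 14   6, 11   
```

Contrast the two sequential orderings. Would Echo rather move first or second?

first

If Delta leads: Echo's best replies are Zero→X, Light→X, Medium→Z, Heavy→Y; Delta's induced payoffs 5, 13, 12, 2; outcome (Light, X), payoffs (13, 9).
If Echo leads: Delta's best replies are X→Medium, Y→Light, Z→Medium; Echo's induced payoffs 3, 8, 11; outcome (Medium, Z), payoffs (12, 11).
Echo gets 11 moving first and 9 moving second, so Echo prefers to move first.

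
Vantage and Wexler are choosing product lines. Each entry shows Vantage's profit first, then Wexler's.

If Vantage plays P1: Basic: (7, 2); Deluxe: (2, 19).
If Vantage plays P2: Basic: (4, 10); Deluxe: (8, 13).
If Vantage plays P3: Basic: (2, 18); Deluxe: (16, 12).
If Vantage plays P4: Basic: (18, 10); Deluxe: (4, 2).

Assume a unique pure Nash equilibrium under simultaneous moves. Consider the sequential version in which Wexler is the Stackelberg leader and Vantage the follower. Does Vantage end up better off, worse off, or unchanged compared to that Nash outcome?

worse off

Solve by backward induction (Wexler leads).
- Basic: BR = P4, leader payoff 10.
- Deluxe: BR = P3, leader payoff 12.
Maximizing over 10, 12, Wexler chooses Deluxe. Subgame-perfect outcome: (P3, Deluxe) with payoffs (16, 12).
Under simultaneous play:
Vantage's best replies: Basic→P4; Deluxe→P3.
Wexler's best replies: P1→Deluxe; P2→Deluxe; P3→Basic; P4→Basic.
Only (P4, Basic) has each player best-responding; Nash payoffs (18, 10).
Vantage earns 16 sequentially versus 18 at the Nash outcome: worse off.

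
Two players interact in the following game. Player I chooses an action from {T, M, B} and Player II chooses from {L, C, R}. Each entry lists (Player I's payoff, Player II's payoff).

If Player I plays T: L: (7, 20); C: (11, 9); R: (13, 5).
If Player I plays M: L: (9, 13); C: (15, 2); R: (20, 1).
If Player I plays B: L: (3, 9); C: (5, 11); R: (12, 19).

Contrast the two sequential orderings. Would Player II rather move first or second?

second

If Player I leads: Player II's best replies are T→L, M→L, B→R; Player I's induced payoffs 7, 9, 12; outcome (B, R), payoffs (12, 19).
If Player II leads: Player I's best replies are L→M, C→M, R→M; Player II's induced payoffs 13, 2, 1; outcome (M, L), payoffs (9, 13).
Player II gets 13 moving first and 19 moving second, so Player II prefers to move second.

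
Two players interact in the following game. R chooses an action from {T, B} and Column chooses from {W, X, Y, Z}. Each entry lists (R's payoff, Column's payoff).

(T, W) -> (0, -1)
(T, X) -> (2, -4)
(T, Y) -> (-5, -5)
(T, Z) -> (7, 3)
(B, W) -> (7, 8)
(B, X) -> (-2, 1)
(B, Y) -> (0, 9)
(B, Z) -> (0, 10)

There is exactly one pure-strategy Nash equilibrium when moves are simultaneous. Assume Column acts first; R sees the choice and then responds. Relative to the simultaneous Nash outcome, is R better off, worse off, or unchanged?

worse off

Work backward from R's decision.
- W → R plays B (best of 0, 7); Column gets 8.
- X → R plays T (best of 2, -2); Column gets -4.
- Y → R plays B (best of -5, 0); Column gets 9.
- Z → R plays T (best of 7, 0); Column gets 3.
Among 8, -4, 9, 3, the best is 9 at Y. Subgame-perfect outcome: (B, Y) with payoffs (0, 9).
Now find the simultaneous Nash equilibrium.
R's best replies: W→B; X→T; Y→B; Z→T.
Column's best replies: T→Z; B→Z.
Only (T, Z) has each player best-responding; Nash payoffs (7, 3).
R earns 0 sequentially versus 7 at the Nash outcome: worse off.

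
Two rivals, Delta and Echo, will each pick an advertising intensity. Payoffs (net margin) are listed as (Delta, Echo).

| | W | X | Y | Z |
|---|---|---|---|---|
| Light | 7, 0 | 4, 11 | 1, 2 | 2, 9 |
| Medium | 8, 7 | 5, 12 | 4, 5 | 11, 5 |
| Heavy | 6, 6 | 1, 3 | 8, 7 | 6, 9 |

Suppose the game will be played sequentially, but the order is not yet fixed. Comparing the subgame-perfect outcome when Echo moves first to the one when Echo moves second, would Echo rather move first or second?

If Delta leads: Echo's best replies are Light→X, Medium→X, Heavy→Z; Delta's induced payoffs 4, 5, 6; outcome (Heavy, Z), payoffs (6, 9).
If Echo leads: Delta's best replies are W→Medium, X→Medium, Y→Heavy, Z→Medium; Echo's induced payoffs 7, 12, 7, 5; outcome (Medium, X), payoffs (5, 12).
Echo gets 12 moving first and 9 moving second, so Echo prefers to move first.

first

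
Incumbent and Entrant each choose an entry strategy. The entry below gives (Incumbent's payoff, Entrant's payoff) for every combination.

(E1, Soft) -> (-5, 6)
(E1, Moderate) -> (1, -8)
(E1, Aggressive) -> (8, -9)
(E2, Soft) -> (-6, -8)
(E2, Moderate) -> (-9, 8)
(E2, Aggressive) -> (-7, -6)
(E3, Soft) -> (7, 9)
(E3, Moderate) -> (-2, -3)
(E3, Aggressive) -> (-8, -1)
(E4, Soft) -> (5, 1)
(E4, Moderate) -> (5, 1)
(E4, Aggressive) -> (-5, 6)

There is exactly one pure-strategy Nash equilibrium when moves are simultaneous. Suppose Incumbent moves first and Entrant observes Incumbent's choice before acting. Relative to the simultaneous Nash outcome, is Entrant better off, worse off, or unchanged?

unchanged

Backward induction with Incumbent moving first.
- E1: Entrant compares 6, -8, -9 and picks Soft; Incumbent would get -5.
- E2: Entrant compares -8, 8, -6 and picks Moderate; Incumbent would get -9.
- E3: Entrant compares 9, -3, -1 and picks Soft; Incumbent would get 7.
- E4: Entrant compares 1, 1, 6 and picks Aggressive; Incumbent would get -5.
Among -5, -9, 7, -5, the best is 7 at E3. Subgame-perfect outcome: (E3, Soft) with payoffs (7, 9).
Under simultaneous play:
Incumbent's best replies: Soft→E3; Moderate→E4; Aggressive→E1.
Entrant's best replies: E1→Soft; E2→Moderate; E3→Soft; E4→Aggressive.
Only (E3, Soft) has each player best-responding; Nash payoffs (7, 9).
Entrant earns 9 sequentially versus 9 at the Nash outcome: unchanged.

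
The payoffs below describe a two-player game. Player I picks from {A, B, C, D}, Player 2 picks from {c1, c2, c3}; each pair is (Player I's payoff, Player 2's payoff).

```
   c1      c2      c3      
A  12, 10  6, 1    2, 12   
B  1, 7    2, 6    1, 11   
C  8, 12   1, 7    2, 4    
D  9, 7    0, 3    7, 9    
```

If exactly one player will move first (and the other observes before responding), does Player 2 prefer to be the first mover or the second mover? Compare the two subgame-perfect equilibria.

second

If Player I leads: Player 2's best replies are A→c3, B→c3, C→c1, D→c3; Player I's induced payoffs 2, 1, 8, 7; outcome (C, c1), payoffs (8, 12).
If Player 2 leads: Player I's best replies are c1→A, c2→A, c3→D; Player 2's induced payoffs 10, 1, 9; outcome (A, c1), payoffs (12, 10).
Player 2 gets 10 moving first and 12 moving second, so Player 2 prefers to move second.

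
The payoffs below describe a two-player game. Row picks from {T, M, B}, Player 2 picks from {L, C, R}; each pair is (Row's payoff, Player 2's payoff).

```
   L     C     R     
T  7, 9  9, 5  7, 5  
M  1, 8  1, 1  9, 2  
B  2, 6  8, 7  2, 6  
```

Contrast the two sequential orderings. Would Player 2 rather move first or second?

If Row leads: Player 2's best replies are T→L, M→L, B→C; Row's induced payoffs 7, 1, 8; outcome (B, C), payoffs (8, 7).
If Player 2 leads: Row's best replies are L→T, C→T, R→M; Player 2's induced payoffs 9, 5, 2; outcome (T, L), payoffs (7, 9).
Player 2 gets 9 moving first and 7 moving second, so Player 2 prefers to move first.

first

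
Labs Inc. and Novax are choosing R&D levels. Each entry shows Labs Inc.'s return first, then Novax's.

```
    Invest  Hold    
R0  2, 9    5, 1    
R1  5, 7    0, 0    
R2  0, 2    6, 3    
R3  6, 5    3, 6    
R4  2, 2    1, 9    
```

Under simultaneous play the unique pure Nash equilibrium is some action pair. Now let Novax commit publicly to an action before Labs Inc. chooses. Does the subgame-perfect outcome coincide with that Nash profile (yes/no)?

Labs Inc. best-responds to each possible Novax move:
- Invest → Labs Inc. plays R3 (best of 2, 5, 0, 6, 2); Novax gets 5.
- Hold → Labs Inc. plays R2 (best of 5, 0, 6, 3, 1); Novax gets 3.
Novax's induced payoffs are 5, 3, so Novax commits to Invest. Subgame-perfect outcome: (R3, Invest) with payoffs (6, 5).
For the simultaneous game, intersect best replies.
Labs Inc.'s best replies: Invest→R3; Hold→R2.
Novax's best replies: R0→Invest; R1→Invest; R2→Hold; R3→Hold; R4→Hold.
Only (R2, Hold) has each player best-responding; Nash payoffs (6, 3).
Sequential outcome (R3, Invest) differs from the Nash profile (R2, Hold).

no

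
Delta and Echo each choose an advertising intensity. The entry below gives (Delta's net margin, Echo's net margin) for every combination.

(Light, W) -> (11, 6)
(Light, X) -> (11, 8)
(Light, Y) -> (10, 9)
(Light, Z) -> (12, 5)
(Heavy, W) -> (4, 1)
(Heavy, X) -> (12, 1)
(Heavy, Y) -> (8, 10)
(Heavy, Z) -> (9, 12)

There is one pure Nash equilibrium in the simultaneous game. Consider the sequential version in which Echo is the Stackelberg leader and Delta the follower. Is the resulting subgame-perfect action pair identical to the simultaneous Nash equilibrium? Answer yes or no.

Work backward from Delta's decision.
- W: BR = Light, leader payoff 6.
- X: BR = Heavy, leader payoff 1.
- Y: BR = Light, leader payoff 9.
- Z: BR = Light, leader payoff 5.
Maximizing over 6, 1, 9, 5, Echo chooses Y. Subgame-perfect outcome: (Light, Y) with payoffs (10, 9).
For the simultaneous game, intersect best replies.
Delta's best replies: W→Light; X→Heavy; Y→Light; Z→Light.
Echo's best replies: Light→Y; Heavy→Z.
Only (Light, Y) has each player best-responding; Nash payoffs (10, 9).
Sequential outcome (Light, Y) coincides with the Nash profile (Light, Y).

yes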